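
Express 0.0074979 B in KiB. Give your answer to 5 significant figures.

7.3222e-6 kibibytes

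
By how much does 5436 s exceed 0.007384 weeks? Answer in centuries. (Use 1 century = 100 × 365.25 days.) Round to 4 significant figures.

3.074 × 10^-7 century

5436 s = 1.72256 × 10^-6 century and 0.007384 wk = 1.41514 × 10^-6 century.
1.72256 × 10^-6 − 1.41514 × 10^-6 ≈ 3.074 × 10^-7 century.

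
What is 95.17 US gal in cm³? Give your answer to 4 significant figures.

1 US gallon = 3785.41 cm³.
Thus 95.17 × 3785.41 ≈ 360300 cm³.

360300 cubic centimeters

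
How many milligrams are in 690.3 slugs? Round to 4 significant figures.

1 slug = 1.45939e+7 mg.
So 690.3 × 1.45939e+7 ≈ 1.007e+10 mg.

1.007e+10 mg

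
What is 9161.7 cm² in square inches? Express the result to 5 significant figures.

1420.1 in²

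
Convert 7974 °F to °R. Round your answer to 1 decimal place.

8433.7 degrees Rankine

°R = °F + 459.67.
Applying the formula gives 8433.7 °R.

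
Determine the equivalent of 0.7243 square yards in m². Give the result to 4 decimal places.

0.6056 m²

1 yd² = 0.836127 m².
Thus 0.7243 × 0.836127 ≈ 0.6056 m².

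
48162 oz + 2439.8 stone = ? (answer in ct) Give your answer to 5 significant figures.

8.4294e+7 ct

48162 oz = 6.82685e+6 ct and 2439.8 st = 7.74672e+7 ct.
6.82685e+6 + 7.74672e+7 ≈ 8.4294e+7 ct.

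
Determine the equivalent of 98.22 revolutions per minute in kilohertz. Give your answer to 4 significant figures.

1 revolution per minute = 1.66667e-5 kHz.
98.22 × 1.66667e-5 ≈ 0.001637 kHz.

0.001637 kHz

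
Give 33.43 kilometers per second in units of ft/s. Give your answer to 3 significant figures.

110000 ft/s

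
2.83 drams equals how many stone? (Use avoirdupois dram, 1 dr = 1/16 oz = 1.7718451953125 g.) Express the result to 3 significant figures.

0.000790 st

1 dram = 0.000279018 stone.
So 2.83 × 0.000279018 ≈ 0.000790 st.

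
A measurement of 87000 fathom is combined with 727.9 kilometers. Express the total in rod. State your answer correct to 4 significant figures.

87000 fathom = 31636.4 rod and 727.9 km = 144735 rod.
31636.4 + 144735 ≈ 176400 rod.

176400 rod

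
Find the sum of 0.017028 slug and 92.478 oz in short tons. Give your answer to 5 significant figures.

0.017028 slug = 0.000273930 short ton and 92.478 oz = 0.00288994 short ton.
0.000273930 + 0.00288994 ≈ 0.0031639 short ton.

0.0031639 short ton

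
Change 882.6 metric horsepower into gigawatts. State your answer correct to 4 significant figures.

0.0006492 gigawatts

1 PS = 7.35499 × 10^-7 gigawatts.
Thus 882.6 × 7.35499 × 10^-7 ≈ 0.0006492 GW.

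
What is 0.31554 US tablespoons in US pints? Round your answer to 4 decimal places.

0.0099 US pints

1 US tablespoon = 0.0312500 US pints.
Then 0.31554 × 0.0312500 ≈ 0.0099 US pt.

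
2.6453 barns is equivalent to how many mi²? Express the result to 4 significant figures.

1.021 × 10^-34 mi²

1 barn = 3.86102 × 10^-35 square miles.
So 2.6453 × 3.86102 × 10^-35 ≈ 1.021 × 10^-34 mi².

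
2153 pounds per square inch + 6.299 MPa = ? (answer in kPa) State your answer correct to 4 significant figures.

2153 psi = 14844.4 kPa and 6.299 MPa = 6299.00 kPa.
14844.4 + 6299.00 ≈ 21140 kPa.

21140 kilopascals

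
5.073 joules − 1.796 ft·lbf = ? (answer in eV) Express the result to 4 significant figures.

5.073 J = 3.16632e+19 eV and 1.796 ft·lbf = 1.51984e+19 eV.
3.16632e+19 − 1.51984e+19 ≈ 1.646e+19 eV.

1.646e+19 electronvolts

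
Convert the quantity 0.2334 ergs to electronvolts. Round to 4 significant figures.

1 erg = 6.24151e+11 electronvolts.
So 0.2334 × 6.24151e+11 ≈ 1.457e+11 eV.

1.457e+11 electronvolts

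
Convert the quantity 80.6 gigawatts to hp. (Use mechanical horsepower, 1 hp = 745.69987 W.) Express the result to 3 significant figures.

1 GW = 1.34102e+6 hp.
Thus 80.6 × 1.34102e+6 ≈ 1.08e+8 hp.

1.08e+8 hp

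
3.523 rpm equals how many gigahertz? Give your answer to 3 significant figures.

1 rpm = 1.66667e-11 GHz.
3.523 × 1.66667e-11 ≈ 5.87e-11 GHz.

5.87e-11 GHz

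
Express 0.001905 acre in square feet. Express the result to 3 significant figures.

83.0 ft²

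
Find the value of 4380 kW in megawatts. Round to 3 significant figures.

1 kilowatt = 0.00100000 MW.
So 4380 × 0.00100000 ≈ 4.38 MW.

4.38 MW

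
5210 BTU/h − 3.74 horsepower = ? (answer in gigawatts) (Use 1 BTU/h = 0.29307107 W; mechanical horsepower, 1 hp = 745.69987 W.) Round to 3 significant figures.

5210 BTU/h = 1.52690e-6 GW and 3.74 hp = 2.78892e-6 GW.
1.52690e-6 − 2.78892e-6 ≈ -1.26e-6 GW.

-1.26e-6 gigawatts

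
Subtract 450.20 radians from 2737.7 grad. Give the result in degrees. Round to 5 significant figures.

2737.7 grad = 2463.93 ° and 450.20 rad = 25794.6 °.
2463.93 − 25794.6 ≈ -23331 °.

-23331 degrees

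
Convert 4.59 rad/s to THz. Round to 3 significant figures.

7.31e-13 THz

1 radian per second = 1.59155e-13 THz.
4.59 × 1.59155e-13 ≈ 7.31e-13 THz.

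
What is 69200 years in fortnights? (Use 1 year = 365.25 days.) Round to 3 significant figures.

1.81e+6 fortnight

1 yr = 26.0893 fortnight.
Thus 69200 × 26.0893 ≈ 1.81e+6 fortnight.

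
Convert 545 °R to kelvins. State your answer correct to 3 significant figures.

°R = K × 9/5.
Applying the formula gives 303 K.

303 K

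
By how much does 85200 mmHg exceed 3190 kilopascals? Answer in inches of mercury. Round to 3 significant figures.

2410 inHg

85200 mmHg = 3354.33 inHg and 3190 kPa = 942.006 inHg.
3354.33 − 942.006 ≈ 2410 inHg.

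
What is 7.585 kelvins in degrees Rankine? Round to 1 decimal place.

°R = K × 9/5.
Applying the formula gives 13.7 °R.

13.7 °R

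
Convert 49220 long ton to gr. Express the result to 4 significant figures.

1 long ton = 1.56800 × 10^7 gr.
So 49220 × 1.56800 × 10^7 ≈ 7.718 × 10^11 gr.

7.718 × 10^11 grains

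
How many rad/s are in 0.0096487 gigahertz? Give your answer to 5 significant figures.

1 GHz = 6.28319e+9 rad/s.
Thus 0.0096487 × 6.28319e+9 ≈ 6.0625e+7 rad/s.

6.0625e+7 rad/s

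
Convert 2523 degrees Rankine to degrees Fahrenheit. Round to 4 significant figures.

°R = °F + 459.67.
Applying the formula gives 2063 °F.

2063 °F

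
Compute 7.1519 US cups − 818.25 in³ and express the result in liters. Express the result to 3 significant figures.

-11.7 liters

7.1519 US cup = 1.69206 L and 818.25 in³ = 13.4087 L.
1.69206 − 13.4087 ≈ -11.7 L.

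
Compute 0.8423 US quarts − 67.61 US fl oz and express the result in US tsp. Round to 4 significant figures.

-243.9 US tsp

0.8423 US qt = 161.722 US tsp and 67.61 US fl oz = 405.660 US tsp.
161.722 − 405.660 ≈ -243.9 US tsp.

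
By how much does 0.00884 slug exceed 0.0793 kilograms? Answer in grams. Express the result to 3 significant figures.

49.7 g

0.00884 slug = 129.010 g and 0.0793 kg = 79.3000 g.
129.010 − 79.3000 ≈ 49.7 g.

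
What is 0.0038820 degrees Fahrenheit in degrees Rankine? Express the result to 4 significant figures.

°R = °F + 459.67.
Applying the formula gives 459.7 °R.

459.7 degrees Rankine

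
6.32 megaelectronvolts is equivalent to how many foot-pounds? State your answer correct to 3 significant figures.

7.47e-13 ft·lbf

1 megaelectronvolt = 1.18170e-13 ft·lbf.
Thus 6.32 × 1.18170e-13 ≈ 7.47e-13 ft·lbf.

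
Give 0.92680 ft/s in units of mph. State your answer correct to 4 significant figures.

0.6319 mph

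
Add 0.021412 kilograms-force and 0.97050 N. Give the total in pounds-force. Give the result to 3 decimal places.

0.265 pounds-force

0.021412 kgf = 0.0472054 lbf and 0.97050 N = 0.218177 lbf.
0.0472054 + 0.218177 ≈ 0.265 lbf.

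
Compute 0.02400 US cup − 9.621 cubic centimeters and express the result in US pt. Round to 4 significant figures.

-0.008333 US pt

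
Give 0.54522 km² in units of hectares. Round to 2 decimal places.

54.52 ha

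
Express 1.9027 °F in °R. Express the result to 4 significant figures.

461.6 °R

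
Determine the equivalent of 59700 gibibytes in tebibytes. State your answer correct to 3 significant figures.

58.3 tebibytes

1 gibibyte = 0.0009765625 tebibytes.
59700 × 0.0009765625 ≈ 58.3 TiB.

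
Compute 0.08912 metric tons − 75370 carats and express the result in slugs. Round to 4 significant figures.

0.08912 t = 6.10666 slug and 75370 ct = 1.03290 slug.
6.10666 − 1.03290 ≈ 5.074 slug.

5.074 slug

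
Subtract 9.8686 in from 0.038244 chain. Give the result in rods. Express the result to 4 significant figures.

0.038244 chain = 0.152976 rod and 9.8686 in = 0.0498414 rod.
0.152976 − 0.0498414 ≈ 0.1031 rod.

0.1031 rods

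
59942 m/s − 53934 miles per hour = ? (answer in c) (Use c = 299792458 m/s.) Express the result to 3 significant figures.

0.000120 times the speed of light

59942 m/s = 0.000199945 c and 53934 mph = 8.04245 × 10^-5 c.
0.000199945 − 8.04245 × 10^-5 ≈ 0.000120 c.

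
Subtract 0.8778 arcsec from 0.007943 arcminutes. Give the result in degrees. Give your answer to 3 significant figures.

-0.000111 °

0.007943 arcmin = 0.000132383 ° and 0.8778 arcsec = 0.000243833 °.
0.000132383 − 0.000243833 ≈ -0.000111 °.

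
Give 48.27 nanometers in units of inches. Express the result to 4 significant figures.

1.900 × 10^-6 in

1 nanometer = 3.93701 × 10^-8 inches.
48.27 × 3.93701 × 10^-8 ≈ 1.900 × 10^-6 in.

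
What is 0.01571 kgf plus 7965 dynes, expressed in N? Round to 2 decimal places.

0.23 N

0.01571 kgf = 0.154062 N and 7965 dyn = 0.0796500 N.
0.154062 + 0.0796500 ≈ 0.23 N.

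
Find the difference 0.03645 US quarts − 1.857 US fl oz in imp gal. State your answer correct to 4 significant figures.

0.03645 US qt = 0.00758774 imp gal and 1.857 US fl oz = 0.0120803 imp gal.
0.00758774 − 0.0120803 ≈ -0.004493 imp gal.

-0.004493 imperial gallons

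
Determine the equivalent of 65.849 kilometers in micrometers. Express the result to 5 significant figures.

6.5849e+10 μm

1 km = 1.00000e+9 μm.
Thus 65.849 × 1.00000e+9 ≈ 6.5849e+10 μm.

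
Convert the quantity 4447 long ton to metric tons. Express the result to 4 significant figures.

1 long ton = 1.01605 t.
So 4447 × 1.01605 ≈ 4518 t.

4518 metric tons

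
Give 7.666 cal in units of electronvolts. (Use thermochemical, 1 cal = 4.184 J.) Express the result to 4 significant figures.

2.002e+20 electronvolts

1 cal = 2.61145e+19 eV.
7.666 × 2.61145e+19 ≈ 2.002e+20 eV.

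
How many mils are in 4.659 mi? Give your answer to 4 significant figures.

1 mile = 6.33600e+7 mils.
Thus 4.659 × 6.33600e+7 ≈ 2.952e+8 mil.

2.952e+8 mils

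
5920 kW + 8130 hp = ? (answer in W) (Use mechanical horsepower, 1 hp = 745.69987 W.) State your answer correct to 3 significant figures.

5920 kW = 5.92000e+6 W and 8130 hp = 6.06254e+6 W.
5.92000e+6 + 6.06254e+6 ≈ 1.20e+7 W.

1.20e+7 W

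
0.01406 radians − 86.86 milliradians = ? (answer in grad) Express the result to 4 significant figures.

-4.635 grad

0.01406 rad = 0.895087 grad and 86.86 mrad = 5.52968 grad.
0.895087 − 5.52968 ≈ -4.635 grad.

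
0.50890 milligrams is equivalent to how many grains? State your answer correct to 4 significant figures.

1 milligram = 0.0154324 grains.
Thus 0.50890 × 0.0154324 ≈ 0.007854 gr.

0.007854 gr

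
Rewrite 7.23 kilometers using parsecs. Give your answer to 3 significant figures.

1 kilometer = 3.24078e-14 pc.
7.23 × 3.24078e-14 ≈ 2.34e-13 pc.

2.34e-13 pc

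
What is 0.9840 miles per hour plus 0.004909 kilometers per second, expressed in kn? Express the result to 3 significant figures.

10.4 knots

0.9840 mph = 0.855073 kn and 0.004909 km/s = 9.54233 kn.
0.855073 + 9.54233 ≈ 10.4 kn.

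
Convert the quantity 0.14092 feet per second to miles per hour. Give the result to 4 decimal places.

0.0961 mph

1 ft/s = 0.681818 miles per hour.
Thus 0.14092 × 0.681818 ≈ 0.0961 mph.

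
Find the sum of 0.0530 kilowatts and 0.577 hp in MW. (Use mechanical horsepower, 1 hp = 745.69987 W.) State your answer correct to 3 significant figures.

0.000483 MW

0.0530 kW = 5.30000e-5 MW and 0.577 hp = 0.000430269 MW.
5.30000e-5 + 0.000430269 ≈ 0.000483 MW.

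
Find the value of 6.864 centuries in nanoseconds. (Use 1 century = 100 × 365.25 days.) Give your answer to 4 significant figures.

1 century = 3.15576e+18 ns.
Then 6.864 × 3.15576e+18 ≈ 2.166e+19 ns.

2.166e+19 ns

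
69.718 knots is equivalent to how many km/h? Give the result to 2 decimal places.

1 kn = 1.85200 kilometers per hour.
So 69.718 × 1.85200 ≈ 129.12 km/h.

129.12 kilometers per hour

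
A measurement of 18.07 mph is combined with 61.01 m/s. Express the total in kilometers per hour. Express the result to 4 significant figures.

248.7 km/h

18.07 mph = 29.0808 km/h and 61.01 m/s = 219.636 km/h.
29.0808 + 219.636 ≈ 248.7 km/h.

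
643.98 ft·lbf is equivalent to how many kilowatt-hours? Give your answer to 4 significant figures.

1 ft·lbf = 3.76616e-7 kWh.
Then 643.98 × 3.76616e-7 ≈ 0.0002425 kWh.

0.0002425 kilowatt-hours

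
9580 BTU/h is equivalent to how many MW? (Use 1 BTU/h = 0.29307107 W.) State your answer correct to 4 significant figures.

0.002808 MW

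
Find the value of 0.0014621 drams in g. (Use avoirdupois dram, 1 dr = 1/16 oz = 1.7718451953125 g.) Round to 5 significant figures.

1 dram = 1.77185 grams.
Thus 0.0014621 × 1.77185 ≈ 0.0025906 g.

0.0025906 grams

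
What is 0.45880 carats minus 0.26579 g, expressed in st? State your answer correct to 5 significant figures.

-2.7405 × 10^-5 st

0.45880 ct = 1.44497 × 10^-5 st and 0.26579 g = 4.18548 × 10^-5 st.
1.44497 × 10^-5 − 4.18548 × 10^-5 ≈ -2.7405 × 10^-5 st.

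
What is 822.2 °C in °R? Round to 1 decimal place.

1971.6 °R

°R = (°C + 273.15) × 9/5.
Applying the formula gives 1971.6 °R.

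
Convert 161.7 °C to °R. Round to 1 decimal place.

°R = (°C + 273.15) × 9/5.
Applying the formula gives 782.7 °R.

782.7 degrees Rankine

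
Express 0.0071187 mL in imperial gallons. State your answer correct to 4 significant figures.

1.566 × 10^-6 imp gal

1 milliliter = 0.000219969 imp gal.
0.0071187 × 0.000219969 ≈ 1.566 × 10^-6 imp gal.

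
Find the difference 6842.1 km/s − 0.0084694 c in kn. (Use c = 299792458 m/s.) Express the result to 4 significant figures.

8.364 × 10^6 knots

6842.1 km/s = 1.33000 × 10^7 kn and 0.0084694 c = 4.93554 × 10^6 kn.
1.33000 × 10^7 − 4.93554 × 10^6 ≈ 8.364 × 10^6 kn.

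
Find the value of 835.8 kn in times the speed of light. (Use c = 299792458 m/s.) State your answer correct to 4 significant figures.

1.434 × 10^-6 c

1 knot = 1.71600 × 10^-9 c.
835.8 × 1.71600 × 10^-9 ≈ 1.434 × 10^-6 c.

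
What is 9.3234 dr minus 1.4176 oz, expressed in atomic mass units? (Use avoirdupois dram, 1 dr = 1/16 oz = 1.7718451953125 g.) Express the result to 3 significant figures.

-1.43 × 10^25 atomic mass units

9.3234 dr = 9.94835 × 10^24 u and 1.4176 oz = 2.42020 × 10^25 u.
9.94835 × 10^24 − 2.42020 × 10^25 ≈ -1.43 × 10^25 u.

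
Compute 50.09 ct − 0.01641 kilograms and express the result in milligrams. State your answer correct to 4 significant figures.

50.09 ct = 10018.0 mg and 0.01641 kg = 16410.0 mg.
10018.0 − 16410.0 ≈ -6392 mg.

-6392 mg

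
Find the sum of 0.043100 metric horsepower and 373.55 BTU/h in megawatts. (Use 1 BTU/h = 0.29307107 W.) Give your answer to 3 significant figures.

0.000141 MW

0.043100 PS = 3.17000 × 10^-5 MW and 373.55 BTU/h = 0.000109477 MW.
3.17000 × 10^-5 + 0.000109477 ≈ 0.000141 MW.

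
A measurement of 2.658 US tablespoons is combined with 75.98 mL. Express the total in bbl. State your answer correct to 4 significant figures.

2.658 US tbsp = 0.000247210 bbl and 75.98 mL = 0.000477900 bbl.
0.000247210 + 0.000477900 ≈ 0.0007251 bbl.

0.0007251 bbl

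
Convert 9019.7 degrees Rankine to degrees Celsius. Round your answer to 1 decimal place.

4737.8 degrees Celsius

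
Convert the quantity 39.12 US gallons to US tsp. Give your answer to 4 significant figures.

1 US gal = 768.000 US tsp.
Then 39.12 × 768.000 ≈ 30040 US tsp.

30040 US tsp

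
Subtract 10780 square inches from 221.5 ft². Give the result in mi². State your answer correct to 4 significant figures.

221.5 ft² = 7.94522 × 10^-6 mi² and 10780 in² = 2.68527 × 10^-6 mi².
7.94522 × 10^-6 − 2.68527 × 10^-6 ≈ 5.260 × 10^-6 mi².

5.260 × 10^-6 square miles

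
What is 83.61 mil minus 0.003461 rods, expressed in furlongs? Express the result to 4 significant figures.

-7.597e-5 furlong

83.61 mil = 1.05568e-5 furlong and 0.003461 rod = 8.65250e-5 furlong.
1.05568e-5 − 8.65250e-5 ≈ -7.597e-5 furlong.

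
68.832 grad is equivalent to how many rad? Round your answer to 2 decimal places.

1.08 radians

1 grad = 0.0157080 rad.
So 68.832 × 0.0157080 ≈ 1.08 rad.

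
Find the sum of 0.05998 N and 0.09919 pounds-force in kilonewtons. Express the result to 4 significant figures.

0.0005012 kN

0.05998 N = 5.99800 × 10^-5 kN and 0.09919 lbf = 0.000441219 kN.
5.99800 × 10^-5 + 0.000441219 ≈ 0.0005012 kN.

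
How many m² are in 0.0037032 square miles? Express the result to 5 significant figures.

9591.2 square meters

1 mi² = 2589988 m².
Thus 0.0037032 × 2589988 ≈ 9591.2 m².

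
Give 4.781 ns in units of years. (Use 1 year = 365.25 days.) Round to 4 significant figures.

1 nanosecond = 3.16881e-17 yr.
4.781 × 3.16881e-17 ≈ 1.515e-16 yr.

1.515e-16 yr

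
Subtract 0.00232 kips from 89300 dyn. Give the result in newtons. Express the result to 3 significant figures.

-9.43 newtons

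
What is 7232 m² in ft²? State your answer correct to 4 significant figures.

77840 square feet

1 m² = 10.7639 ft².
Thus 7232 × 10.7639 ≈ 77840 ft².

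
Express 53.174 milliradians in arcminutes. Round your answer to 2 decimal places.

182.80 arcmin

1 mrad = 3.43775 arcminutes.
Then 53.174 × 3.43775 ≈ 182.80 arcmin.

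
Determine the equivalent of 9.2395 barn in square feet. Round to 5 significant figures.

9.9453e-27 ft²

1 barn = 1.07639e-27 ft².
So 9.2395 × 1.07639e-27 ≈ 9.9453e-27 ft².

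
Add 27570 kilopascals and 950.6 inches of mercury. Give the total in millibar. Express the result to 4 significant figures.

27570 kPa = 275700 mbar and 950.6 inHg = 32191.0 mbar.
275700 + 32191.0 ≈ 307900 mbar.

307900 mbar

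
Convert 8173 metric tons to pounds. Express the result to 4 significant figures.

1.802e+7 pounds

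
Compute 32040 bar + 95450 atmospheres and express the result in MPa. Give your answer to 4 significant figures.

12880 MPa

32040 bar = 3204.00 MPa and 95450 atm = 9671.47 MPa.
3204.00 + 9671.47 ≈ 12880 MPa.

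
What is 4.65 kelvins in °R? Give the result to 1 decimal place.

°R = K × 9/5.
Applying the formula gives 8.4 °R.

8.4 °R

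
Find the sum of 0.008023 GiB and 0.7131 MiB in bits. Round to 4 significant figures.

0.008023 GiB = 6.89170 × 10^7 bit and 0.7131 MiB = 5.98192 × 10^6 bit.
6.89170 × 10^7 + 5.98192 × 10^6 ≈ 7.490 × 10^7 bit.

7.490 × 10^7 bits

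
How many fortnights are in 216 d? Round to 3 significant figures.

1 day = 0.0714286 fortnight.
Thus 216 × 0.0714286 ≈ 15.4 fortnight.

15.4 fortnights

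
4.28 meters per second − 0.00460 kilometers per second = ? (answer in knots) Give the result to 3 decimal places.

-0.622 kn

4.28 m/s = 8.31965 kn and 0.00460 km/s = 8.94168 kn.
8.31965 − 8.94168 ≈ -0.622 kn.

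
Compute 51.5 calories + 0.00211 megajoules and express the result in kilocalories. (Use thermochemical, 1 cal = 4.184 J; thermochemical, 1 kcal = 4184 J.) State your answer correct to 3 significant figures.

51.5 cal = 0.0515000 kcal and 0.00211 MJ = 0.504302 kcal.
0.0515000 + 0.504302 ≈ 0.556 kcal.

0.556 kilocalories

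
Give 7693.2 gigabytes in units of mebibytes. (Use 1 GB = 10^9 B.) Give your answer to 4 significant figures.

7.337e+6 MiB

1 gigabyte = 953.674 MiB.
7693.2 × 953.674 ≈ 7.337e+6 MiB.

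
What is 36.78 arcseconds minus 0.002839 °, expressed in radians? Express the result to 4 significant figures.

36.78 arcsec = 0.000178314 rad and 0.002839 ° = 4.95499 × 10^-5 rad.
0.000178314 − 4.95499 × 10^-5 ≈ 0.0001288 rad.

0.0001288 radians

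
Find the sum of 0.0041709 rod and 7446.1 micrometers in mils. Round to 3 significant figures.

0.0041709 rod = 825.838 mil and 7446.1 μm = 293.154 mil.
825.838 + 293.154 ≈ 1120 mil.

1120 mil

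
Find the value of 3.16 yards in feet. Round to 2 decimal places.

9.48 feet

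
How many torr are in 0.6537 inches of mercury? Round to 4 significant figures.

1 inch of mercury = 25.4000 torr.
Then 0.6537 × 25.4000 ≈ 16.60 torr.

16.60 torr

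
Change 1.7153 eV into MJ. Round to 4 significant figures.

1 eV = 1.60218 × 10^-25 megajoules.
Then 1.7153 × 1.60218 × 10^-25 ≈ 2.748 × 10^-25 MJ.

2.748 × 10^-25 MJ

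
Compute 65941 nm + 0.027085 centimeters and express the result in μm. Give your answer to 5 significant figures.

65941 nm = 65.9410 μm and 0.027085 cm = 270.850 μm.
65.9410 + 270.850 ≈ 336.79 μm.

336.79 micrometers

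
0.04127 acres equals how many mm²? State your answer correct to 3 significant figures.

1.67e+8 square millimeters

1 acre = 4.04686e+9 mm².
Thus 0.04127 × 4.04686e+9 ≈ 1.67e+8 mm².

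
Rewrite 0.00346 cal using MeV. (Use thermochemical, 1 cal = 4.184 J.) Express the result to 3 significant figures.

9.04e+10 MeV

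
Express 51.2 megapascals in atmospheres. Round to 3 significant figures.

1 megapascal = 9.86923 atmospheres.
So 51.2 × 9.86923 ≈ 505 atm.

505 atm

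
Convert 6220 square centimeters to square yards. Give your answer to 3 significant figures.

0.744 square yards

1 square centimeter = 0.000119599 square yards.
Thus 6220 × 0.000119599 ≈ 0.744 yd².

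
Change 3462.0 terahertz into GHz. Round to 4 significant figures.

3.462 × 10^6 GHz

1 THz = 1000.00 gigahertz.
So 3462.0 × 1000.00 ≈ 3.462 × 10^6 GHz.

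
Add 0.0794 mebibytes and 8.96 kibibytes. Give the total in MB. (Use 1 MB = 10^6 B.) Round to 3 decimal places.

0.092 megabytes

0.0794 MiB = 0.0832569 MB and 8.96 KiB = 0.00917504 MB.
0.0832569 + 0.00917504 ≈ 0.092 MB.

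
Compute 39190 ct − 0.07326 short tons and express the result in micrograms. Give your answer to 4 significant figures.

39190 ct = 7.83800 × 10^9 μg and 0.07326 short ton = 6.64604 × 10^10 μg.
7.83800 × 10^9 − 6.64604 × 10^10 ≈ -5.862 × 10^10 μg.

-5.862 × 10^10 μg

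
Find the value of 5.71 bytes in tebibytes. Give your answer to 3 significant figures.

5.19e-12 TiB

1 byte = 9.09495e-13 TiB.
Thus 5.71 × 9.09495e-13 ≈ 5.19e-12 TiB.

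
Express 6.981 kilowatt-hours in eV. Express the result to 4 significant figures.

1 kilowatt-hour = 2.24694 × 10^25 electronvolts.
Thus 6.981 × 2.24694 × 10^25 ≈ 1.569 × 10^26 eV.

1.569 × 10^26 eV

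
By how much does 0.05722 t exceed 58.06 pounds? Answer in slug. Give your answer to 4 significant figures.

2.116 slug

0.05722 t = 3.92082 slug and 58.06 lb = 1.80456 slug.
3.92082 − 1.80456 ≈ 2.116 slug.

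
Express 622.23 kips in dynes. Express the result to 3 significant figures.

1 kip = 4.44822e+8 dyn.
Thus 622.23 × 4.44822e+8 ≈ 2.77e+11 dyn.

2.77e+11 dyn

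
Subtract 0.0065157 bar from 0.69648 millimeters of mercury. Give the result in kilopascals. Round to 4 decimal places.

-0.5587 kPa

0.69648 mmHg = 0.0928564 kPa and 0.0065157 bar = 0.651570 kPa.
0.0928564 − 0.651570 ≈ -0.5587 kPa.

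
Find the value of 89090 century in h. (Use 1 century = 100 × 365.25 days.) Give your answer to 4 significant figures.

7.810e+10 h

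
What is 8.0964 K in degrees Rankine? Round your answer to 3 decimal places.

°R = K × 9/5.
Applying the formula gives 14.574 °R.

14.574 °R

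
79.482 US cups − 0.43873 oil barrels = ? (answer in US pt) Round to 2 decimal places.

79.482 US cup = 39.7410 US pt and 0.43873 bbl = 147.413 US pt.
39.7410 − 147.413 ≈ -107.67 US pt.

-107.67 US pt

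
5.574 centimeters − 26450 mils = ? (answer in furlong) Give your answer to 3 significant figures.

5.574 cm = 0.000277082 furlong and 26450 mil = 0.00333965 furlong.
0.000277082 − 0.00333965 ≈ -0.00306 furlong.

-0.00306 furlong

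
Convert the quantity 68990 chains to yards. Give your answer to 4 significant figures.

1.518 × 10^6 yd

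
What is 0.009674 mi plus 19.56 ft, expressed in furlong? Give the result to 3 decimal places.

0.009674 mi = 0.0773920 furlong and 19.56 ft = 0.0296364 furlong.
0.0773920 + 0.0296364 ≈ 0.107 furlong.

0.107 furlong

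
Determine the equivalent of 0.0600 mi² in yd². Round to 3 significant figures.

186000 yd²

1 mi² = 3.09760e+6 yd².
Thus 0.0600 × 3.09760e+6 ≈ 186000 yd².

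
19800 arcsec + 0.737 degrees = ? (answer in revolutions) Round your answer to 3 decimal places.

0.017 rev

19800 arcsec = 0.0152778 rev and 0.737 ° = 0.00204722 rev.
0.0152778 + 0.00204722 ≈ 0.017 rev.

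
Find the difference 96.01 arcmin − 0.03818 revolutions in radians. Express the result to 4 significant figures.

96.01 arcmin = 0.0279282 rad and 0.03818 rev = 0.239892 rad.
0.0279282 − 0.239892 ≈ -0.2120 rad.

-0.2120 rad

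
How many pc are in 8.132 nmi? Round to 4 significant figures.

1 nmi = 6.00192 × 10^-14 pc.
Then 8.132 × 6.00192 × 10^-14 ≈ 4.881 × 10^-13 pc.

4.881 × 10^-13 parsecs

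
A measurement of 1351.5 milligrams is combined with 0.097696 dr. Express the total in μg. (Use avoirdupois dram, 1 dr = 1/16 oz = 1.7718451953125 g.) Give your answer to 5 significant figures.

1351.5 mg = 1.35150 × 10^6 μg and 0.097696 dr = 173102 μg.
1.35150 × 10^6 + 173102 ≈ 1.5246 × 10^6 μg.

1.5246 × 10^6 micrograms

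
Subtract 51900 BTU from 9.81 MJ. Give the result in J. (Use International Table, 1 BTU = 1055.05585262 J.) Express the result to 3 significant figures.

9.81 MJ = 9.81000 × 10^6 J and 51900 BTU = 5.47574 × 10^7 J.
9.81000 × 10^6 − 5.47574 × 10^7 ≈ -4.49 × 10^7 J.

-4.49 × 10^7 J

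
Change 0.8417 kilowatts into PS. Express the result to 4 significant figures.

1.144 PS

1 kW = 1.35962 PS.
0.8417 × 1.35962 ≈ 1.144 PS.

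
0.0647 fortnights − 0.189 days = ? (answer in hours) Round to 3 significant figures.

17.2 h

0.0647 fortnight = 21.7392 h and 0.189 d = 4.53600 h.
21.7392 − 4.53600 ≈ 17.2 h.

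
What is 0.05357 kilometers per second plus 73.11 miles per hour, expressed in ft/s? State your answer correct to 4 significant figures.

283.0 ft/s

0.05357 km/s = 175.755 ft/s and 73.11 mph = 107.228 ft/s.
175.755 + 107.228 ≈ 283.0 ft/s.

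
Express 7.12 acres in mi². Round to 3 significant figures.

1 acre = 0.00156250 mi².
Then 7.12 × 0.00156250 ≈ 0.0111 mi².

0.0111 mi²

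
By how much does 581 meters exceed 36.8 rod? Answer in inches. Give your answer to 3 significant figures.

15600 inches

581 m = 22874.0 in and 36.8 rod = 7286.40 in.
22874.0 − 7286.40 ≈ 15600 in.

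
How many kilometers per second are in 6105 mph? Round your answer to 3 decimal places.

1 mile per hour = 0.000447040 km/s.
Then 6105 × 0.000447040 ≈ 2.729 km/s.

2.729 km/s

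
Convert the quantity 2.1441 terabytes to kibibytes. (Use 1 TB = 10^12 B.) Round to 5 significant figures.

2.0938e+9 KiB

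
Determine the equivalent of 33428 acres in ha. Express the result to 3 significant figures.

13500 hectares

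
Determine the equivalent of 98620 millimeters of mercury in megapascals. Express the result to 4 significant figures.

13.15 megapascals

1 millimeter of mercury = 0.000133322 megapascals.
Thus 98620 × 0.000133322 ≈ 13.15 MPa.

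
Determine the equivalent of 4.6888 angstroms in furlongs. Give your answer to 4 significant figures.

2.331e-12 furlong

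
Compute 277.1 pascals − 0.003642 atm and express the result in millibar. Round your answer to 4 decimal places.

-0.9193 mbar

277.1 Pa = 2.77100 mbar and 0.003642 atm = 3.69026 mbar.
2.77100 − 3.69026 ≈ -0.9193 mbar.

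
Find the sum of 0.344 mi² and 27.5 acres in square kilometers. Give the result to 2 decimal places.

0.344 mi² = 0.890956 km² and 27.5 acre = 0.111289 km².
0.890956 + 0.111289 ≈ 1.00 km².

1.00 square kilometers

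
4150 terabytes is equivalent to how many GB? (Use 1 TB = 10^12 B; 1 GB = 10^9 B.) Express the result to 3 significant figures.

1 TB = 1000.00 GB.
4150 × 1000.00 ≈ 4.15e+6 GB.

4.15e+6 gigabytes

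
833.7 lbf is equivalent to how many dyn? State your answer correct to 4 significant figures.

3.708 × 10^8 dynes

1 pound-force = 444822 dyn.
833.7 × 444822 ≈ 3.708 × 10^8 dyn.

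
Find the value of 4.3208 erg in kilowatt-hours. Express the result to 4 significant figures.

1.200e-13 kWh

1 erg = 2.77778e-14 kilowatt-hours.
4.3208 × 2.77778e-14 ≈ 1.200e-13 kWh.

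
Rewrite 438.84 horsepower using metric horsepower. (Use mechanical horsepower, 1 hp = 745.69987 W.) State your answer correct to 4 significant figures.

1 hp = 1.01387 PS.
438.84 × 1.01387 ≈ 444.9 PS.

444.9 PS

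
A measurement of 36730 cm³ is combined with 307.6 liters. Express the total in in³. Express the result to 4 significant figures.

21010 in³

36730 cm³ = 2241.40 in³ and 307.6 L = 18770.9 in³.
2241.40 + 18770.9 ≈ 21010 in³.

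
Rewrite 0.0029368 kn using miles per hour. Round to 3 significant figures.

1 knot = 1.15078 mph.
So 0.0029368 × 1.15078 ≈ 0.00338 mph.

0.00338 mph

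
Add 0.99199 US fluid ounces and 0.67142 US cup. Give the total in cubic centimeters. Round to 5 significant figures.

188.19 cm³

0.99199 US fl oz = 29.3366 cm³ and 0.67142 US cup = 158.850 cm³.
29.3366 + 158.850 ≈ 188.19 cm³.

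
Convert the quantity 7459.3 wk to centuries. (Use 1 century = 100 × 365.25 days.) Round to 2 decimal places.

1.43 century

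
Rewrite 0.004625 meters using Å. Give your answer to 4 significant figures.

1 meter = 1.00000 × 10^10 angstroms.
Thus 0.004625 × 1.00000 × 10^10 ≈ 4.625 × 10^7 Å.

4.625 × 10^7 angstroms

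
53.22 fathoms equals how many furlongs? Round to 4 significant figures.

1 fathom = 0.00909091 furlong.
Thus 53.22 × 0.00909091 ≈ 0.4838 furlong.

0.4838 furlong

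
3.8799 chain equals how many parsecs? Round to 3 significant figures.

2.53 × 10^-15 parsecs

1 chain = 6.51941 × 10^-16 pc.
3.8799 × 6.51941 × 10^-16 ≈ 2.53 × 10^-15 pc.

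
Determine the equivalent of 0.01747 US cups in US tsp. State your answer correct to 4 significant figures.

0.8386 US tsp

1 US cup = 48.0000 US tsp.
So 0.01747 × 48.0000 ≈ 0.8386 US tsp.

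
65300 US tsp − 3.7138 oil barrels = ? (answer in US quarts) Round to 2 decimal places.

65300 US tsp = 340.104 US qt and 3.7138 bbl = 623.918 US qt.
340.104 − 623.918 ≈ -283.81 US qt.

-283.81 US qt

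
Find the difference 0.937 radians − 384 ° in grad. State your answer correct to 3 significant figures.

-367 gradians

0.937 rad = 59.6513 grad and 384 ° = 426.667 grad.
59.6513 − 426.667 ≈ -367 grad.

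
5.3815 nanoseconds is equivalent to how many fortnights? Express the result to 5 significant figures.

1 nanosecond = 8.26720e-16 fortnights.
5.3815 × 8.26720e-16 ≈ 4.4490e-15 fortnight.

4.4490e-15 fortnights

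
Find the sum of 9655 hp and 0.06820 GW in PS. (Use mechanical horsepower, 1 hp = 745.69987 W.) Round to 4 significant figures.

102500 PS

9655 hp = 9788.91 PS and 0.06820 GW = 92726.2 PS.
9788.91 + 92726.2 ≈ 102500 PS.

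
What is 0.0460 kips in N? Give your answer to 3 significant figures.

205 N

1 kip = 4448.22 N.
0.0460 × 4448.22 ≈ 205 N.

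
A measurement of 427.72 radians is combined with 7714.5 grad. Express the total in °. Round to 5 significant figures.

427.72 rad = 24506.6 ° and 7714.5 grad = 6943.05 °.
24506.6 + 6943.05 ≈ 31450 °.

31450 degrees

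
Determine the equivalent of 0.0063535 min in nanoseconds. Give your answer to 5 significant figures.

3.8121e+8 nanoseconds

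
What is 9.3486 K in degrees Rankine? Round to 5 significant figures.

°R = K × 9/5.
Applying the formula gives 16.827 °R.

16.827 °R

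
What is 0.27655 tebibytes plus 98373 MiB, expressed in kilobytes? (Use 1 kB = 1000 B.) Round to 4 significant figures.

0.27655 TiB = 3.04070e+8 kB and 98373 MiB = 1.03152e+8 kB.
3.04070e+8 + 1.03152e+8 ≈ 4.072e+8 kB.

4.072e+8 kB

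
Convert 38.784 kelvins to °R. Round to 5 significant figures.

69.811 degrees Rankine

°R = K × 9/5.
Applying the formula gives 69.811 °R.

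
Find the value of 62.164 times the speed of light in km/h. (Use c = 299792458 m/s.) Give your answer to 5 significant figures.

6.7091 × 10^10 km/h

1 c = 1.079253 × 10^9 km/h.
Thus 62.164 × 1.079253 × 10^9 ≈ 6.7091 × 10^10 km/h.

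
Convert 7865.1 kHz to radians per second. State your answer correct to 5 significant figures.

1 kHz = 6283.19 radians per second.
So 7865.1 × 6283.19 ≈ 4.9418 × 10^7 rad/s.

4.9418 × 10^7 radians per second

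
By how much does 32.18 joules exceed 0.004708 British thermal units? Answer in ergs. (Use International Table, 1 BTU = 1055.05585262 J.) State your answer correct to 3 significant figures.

2.72 × 10^8 ergs

32.18 J = 3.21800 × 10^8 erg and 0.004708 BTU = 4.96720 × 10^7 erg.
3.21800 × 10^8 − 4.96720 × 10^7 ≈ 2.72 × 10^8 erg.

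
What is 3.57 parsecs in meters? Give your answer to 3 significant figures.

1.10e+17 meters

1 parsec = 3.08568e+16 m.
Thus 3.57 × 3.08568e+16 ≈ 1.10e+17 m.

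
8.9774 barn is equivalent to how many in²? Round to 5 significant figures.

1.3915 × 10^-24 square inches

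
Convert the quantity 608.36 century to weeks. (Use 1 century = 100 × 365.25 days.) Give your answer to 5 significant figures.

3.1743 × 10^6 wk

1 century = 5217.86 wk.
Then 608.36 × 5217.86 ≈ 3.1743 × 10^6 wk.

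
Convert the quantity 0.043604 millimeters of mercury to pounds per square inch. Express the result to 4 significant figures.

1 mmHg = 0.0193368 psi.
So 0.043604 × 0.0193368 ≈ 0.0008432 psi.

0.0008432 psi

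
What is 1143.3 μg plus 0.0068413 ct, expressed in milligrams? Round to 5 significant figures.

2.5116 milligrams

1143.3 μg = 1.14330 mg and 0.0068413 ct = 1.36826 mg.
1.14330 + 1.36826 ≈ 2.5116 mg.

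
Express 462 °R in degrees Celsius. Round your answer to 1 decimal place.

-16.5 °C

°R = (°C + 273.15) × 9/5.
Applying the formula gives -16.5 °C.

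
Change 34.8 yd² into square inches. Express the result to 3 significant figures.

1 square yard = 1296.00 in².
34.8 × 1296.00 ≈ 45100 in².

45100 in²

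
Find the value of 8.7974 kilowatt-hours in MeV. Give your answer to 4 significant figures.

1.977e+20 megaelectronvolts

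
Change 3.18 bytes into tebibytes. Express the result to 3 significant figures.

2.89e-12 TiB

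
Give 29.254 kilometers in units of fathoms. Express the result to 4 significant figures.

16000 fathoms

1 kilometer = 546.807 fathom.
Then 29.254 × 546.807 ≈ 16000 fathom.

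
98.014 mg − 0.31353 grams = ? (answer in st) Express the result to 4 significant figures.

-3.394e-5 st

98.014 mg = 1.54346e-5 st and 0.31353 g = 4.93725e-5 st.
1.54346e-5 − 4.93725e-5 ≈ -3.394e-5 st.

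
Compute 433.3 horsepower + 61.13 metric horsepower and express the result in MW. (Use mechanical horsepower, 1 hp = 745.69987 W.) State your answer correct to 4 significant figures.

433.3 hp = 0.323112 MW and 61.13 PS = 0.0449610 MW.
0.323112 + 0.0449610 ≈ 0.3681 MW.

0.3681 MW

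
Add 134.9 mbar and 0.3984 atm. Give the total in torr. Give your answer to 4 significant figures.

404.0 torr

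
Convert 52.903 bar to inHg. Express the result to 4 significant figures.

1 bar = 29.5300 inches of mercury.
52.903 × 29.5300 ≈ 1562 inHg.

1562 inches of mercury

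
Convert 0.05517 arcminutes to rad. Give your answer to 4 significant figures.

1.605 × 10^-5 rad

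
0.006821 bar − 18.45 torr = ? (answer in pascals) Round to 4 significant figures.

-1778 Pa

0.006821 bar = 682.100 Pa and 18.45 torr = 2459.80 Pa.
682.100 − 2459.80 ≈ -1778 Pa.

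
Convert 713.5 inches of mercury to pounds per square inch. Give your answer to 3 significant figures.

1 inHg = 0.491154 pounds per square inch.
So 713.5 × 0.491154 ≈ 350 psi.

350 pounds per square inch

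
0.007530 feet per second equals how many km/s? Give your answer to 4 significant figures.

2.295 × 10^-6 km/s

1 ft/s = 0.000304800 kilometers per second.
So 0.007530 × 0.000304800 ≈ 2.295 × 10^-6 km/s.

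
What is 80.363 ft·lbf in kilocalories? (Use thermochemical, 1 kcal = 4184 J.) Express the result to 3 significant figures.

1 foot-pound = 0.000324048 kcal.
80.363 × 0.000324048 ≈ 0.0260 kcal.

0.0260 kilocalories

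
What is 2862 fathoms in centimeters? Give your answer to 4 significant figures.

523400 cm

1 fathom = 182.880 centimeters.
So 2862 × 182.880 ≈ 523400 cm.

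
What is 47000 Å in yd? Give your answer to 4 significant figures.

5.140 × 10^-6 yd

1 angstrom = 1.09361 × 10^-10 yd.
Thus 47000 × 1.09361 × 10^-10 ≈ 5.140 × 10^-6 yd.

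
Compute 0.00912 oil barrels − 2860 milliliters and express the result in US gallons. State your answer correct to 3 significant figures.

-0.372 US gallons

0.00912 bbl = 0.383040 US gal and 2860 mL = 0.755532 US gal.
0.383040 − 0.755532 ≈ -0.372 US gal.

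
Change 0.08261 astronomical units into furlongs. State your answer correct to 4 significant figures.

1 au = 7.43646 × 10^8 furlongs.
So 0.08261 × 7.43646 × 10^8 ≈ 6.143 × 10^7 furlong.

6.143 × 10^7 furlong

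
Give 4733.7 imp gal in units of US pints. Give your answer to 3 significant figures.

45500 US pt

1 imp gal = 9.60760 US pints.
So 4733.7 × 9.60760 ≈ 45500 US pt.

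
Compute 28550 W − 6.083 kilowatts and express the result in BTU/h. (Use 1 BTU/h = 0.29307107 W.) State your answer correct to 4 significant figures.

76660 BTU per hour

28550 W = 97416.6 BTU/h and 6.083 kW = 20756.1 BTU/h.
97416.6 − 20756.1 ≈ 76660 BTU/h.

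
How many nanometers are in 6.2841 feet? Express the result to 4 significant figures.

1.915 × 10^9 nanometers

1 foot = 3.04800 × 10^8 nanometers.
So 6.2841 × 3.04800 × 10^8 ≈ 1.915 × 10^9 nm.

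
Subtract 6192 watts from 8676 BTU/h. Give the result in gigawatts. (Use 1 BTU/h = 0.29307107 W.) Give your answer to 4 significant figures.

-3.649 × 10^-6 GW

8676 BTU/h = 2.54268 × 10^-6 GW and 6192 W = 6.19200 × 10^-6 GW.
2.54268 × 10^-6 − 6.19200 × 10^-6 ≈ -3.649 × 10^-6 GW.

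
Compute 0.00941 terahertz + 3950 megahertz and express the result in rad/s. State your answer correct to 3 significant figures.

8.39e+10 rad/s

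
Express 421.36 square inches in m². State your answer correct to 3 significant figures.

1 square inch = 0.000645160 m².
421.36 × 0.000645160 ≈ 0.272 m².

0.272 m²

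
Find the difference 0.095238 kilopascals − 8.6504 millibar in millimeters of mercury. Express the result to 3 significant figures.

0.095238 kPa = 0.714344 mmHg and 8.6504 mbar = 6.48833 mmHg.
0.714344 − 6.48833 ≈ -5.77 mmHg.

-5.77 mmHg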